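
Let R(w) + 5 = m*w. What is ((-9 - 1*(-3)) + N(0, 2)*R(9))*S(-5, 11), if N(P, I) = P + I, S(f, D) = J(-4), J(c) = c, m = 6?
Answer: -368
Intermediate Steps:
S(f, D) = -4
R(w) = -5 + 6*w
N(P, I) = I + P
((-9 - 1*(-3)) + N(0, 2)*R(9))*S(-5, 11) = ((-9 - 1*(-3)) + (2 + 0)*(-5 + 6*9))*(-4) = ((-9 + 3) + 2*(-5 + 54))*(-4) = (-6 + 2*49)*(-4) = (-6 + 98)*(-4) = 92*(-4) = -368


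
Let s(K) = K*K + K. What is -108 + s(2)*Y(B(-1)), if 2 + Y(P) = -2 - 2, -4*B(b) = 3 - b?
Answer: -144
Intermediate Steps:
B(b) = -3/4 + b/4 (B(b) = -(3 - b)/4 = -3/4 + b/4)
s(K) = K + K**2 (s(K) = K**2 + K = K + K**2)
Y(P) = -6 (Y(P) = -2 + (-2 - 2) = -2 - 4 = -6)
-108 + s(2)*Y(B(-1)) = -108 + (2*(1 + 2))*(-6) = -108 + (2*3)*(-6) = -108 + 6*(-6) = -108 - 36 = -144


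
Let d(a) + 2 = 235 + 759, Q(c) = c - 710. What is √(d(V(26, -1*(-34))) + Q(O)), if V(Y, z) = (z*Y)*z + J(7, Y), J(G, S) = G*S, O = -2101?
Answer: I*√1819 ≈ 42.65*I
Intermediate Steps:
V(Y, z) = 7*Y + Y*z² (V(Y, z) = (z*Y)*z + 7*Y = (Y*z)*z + 7*Y = Y*z² + 7*Y = 7*Y + Y*z²)
Q(c) = -710 + c
d(a) = 992 (d(a) = -2 + (235 + 759) = -2 + 994 = 992)
√(d(V(26, -1*(-34))) + Q(O)) = √(992 + (-710 - 2101)) = √(992 - 2811) = √(-1819) = I*√1819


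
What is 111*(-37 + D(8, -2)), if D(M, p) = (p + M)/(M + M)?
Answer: -32523/8 ≈ -4065.4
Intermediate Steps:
D(M, p) = (M + p)/(2*M) (D(M, p) = (M + p)/((2*M)) = (M + p)*(1/(2*M)) = (M + p)/(2*M))
111*(-37 + D(8, -2)) = 111*(-37 + (½)*(8 - 2)/8) = 111*(-37 + (½)*(⅛)*6) = 111*(-37 + 3/8) = 111*(-293/8) = -32523/8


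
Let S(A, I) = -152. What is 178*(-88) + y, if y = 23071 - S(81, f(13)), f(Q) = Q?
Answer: 7559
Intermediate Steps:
y = 23223 (y = 23071 - 1*(-152) = 23071 + 152 = 23223)
178*(-88) + y = 178*(-88) + 23223 = -15664 + 23223 = 7559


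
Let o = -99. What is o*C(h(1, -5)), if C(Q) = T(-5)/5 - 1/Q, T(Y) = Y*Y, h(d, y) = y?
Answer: -2574/5 ≈ -514.80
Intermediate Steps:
T(Y) = Y**2
C(Q) = 5 - 1/Q (C(Q) = (-5)**2/5 - 1/Q = 25*(1/5) - 1/Q = 5 - 1/Q)
o*C(h(1, -5)) = -99*(5 - 1/(-5)) = -99*(5 - 1*(-1/5)) = -99*(5 + 1/5) = -99*26/5 = -2574/5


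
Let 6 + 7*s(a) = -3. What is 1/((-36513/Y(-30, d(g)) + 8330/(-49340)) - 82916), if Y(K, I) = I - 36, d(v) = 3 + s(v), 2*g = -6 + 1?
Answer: -197360/16154154081 ≈ -1.2217e-5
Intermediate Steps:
s(a) = -9/7 (s(a) = -6/7 + (⅐)*(-3) = -6/7 - 3/7 = -9/7)
g = -5/2 (g = (-6 + 1)/2 = (½)*(-5) = -5/2 ≈ -2.5000)
d(v) = 12/7 (d(v) = 3 - 9/7 = 12/7)
Y(K, I) = -36 + I
1/((-36513/Y(-30, d(g)) + 8330/(-49340)) - 82916) = 1/((-36513/(-36 + 12/7) + 8330/(-49340)) - 82916) = 1/((-36513/(-240/7) + 8330*(-1/49340)) - 82916) = 1/((-36513*(-7/240) - 833/4934) - 82916) = 1/((85197/80 - 833/4934) - 82916) = 1/(210147679/197360 - 82916) = 1/(-16154154081/197360) = -197360/16154154081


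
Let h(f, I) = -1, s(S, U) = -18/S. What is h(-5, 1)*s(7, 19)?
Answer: 18/7 ≈ 2.5714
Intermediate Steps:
h(-5, 1)*s(7, 19) = -(-18)/7 = -1*(-18/7) = 18/7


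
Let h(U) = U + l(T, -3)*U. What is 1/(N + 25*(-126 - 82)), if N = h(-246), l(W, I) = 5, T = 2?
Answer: -1/6676 ≈ -0.00014979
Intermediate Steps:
h(U) = 6*U (h(U) = U + 5*U = 6*U)
N = -1476 (N = 6*(-246) = -1476)
1/(N + 25*(-126 - 82)) = 1/(-1476 + 25*(-126 - 82)) = 1/(-1476 + 25*(-208)) = 1/(-1476 - 5200) = 1/(-6676) = -1/6676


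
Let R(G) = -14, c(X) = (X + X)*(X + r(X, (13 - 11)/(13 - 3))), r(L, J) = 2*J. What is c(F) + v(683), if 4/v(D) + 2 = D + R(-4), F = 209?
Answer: 291909902/3335 ≈ 87529.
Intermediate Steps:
c(X) = 2*X*(⅖ + X) (c(X) = (X + X)*(X + 2*((13 - 11)/(13 - 3))) = (2*X)*(X + 2*(2/10)) = (2*X)*(X + 2*(2*(⅒))) = (2*X)*(X + 2*(⅕)) = (2*X)*(X + ⅖) = (2*X)*(⅖ + X) = 2*X*(⅖ + X))
v(D) = 4/(-16 + D) (v(D) = 4/(-2 + (D - 14)) = 4/(-2 + (-14 + D)) = 4/(-16 + D))
c(F) + v(683) = (⅖)*209*(2 + 5*209) + 4/(-16 + 683) = (⅖)*209*(2 + 1045) + 4/667 = (⅖)*209*1047 + 4*(1/667) = 437646/5 + 4/667 = 291909902/3335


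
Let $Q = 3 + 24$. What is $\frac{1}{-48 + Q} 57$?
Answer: $- \frac{19}{7} \approx -2.7143$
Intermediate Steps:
$Q = 27$
$\frac{1}{-48 + Q} 57 = \frac{1}{-48 + 27} \cdot 57 = \frac{1}{-21} \cdot 57 = \left(- \frac{1}{21}\right) 57 = - \frac{19}{7}$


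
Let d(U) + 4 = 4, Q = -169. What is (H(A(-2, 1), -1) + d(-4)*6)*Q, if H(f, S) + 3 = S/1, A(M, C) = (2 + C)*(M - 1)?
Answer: 676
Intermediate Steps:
A(M, C) = (-1 + M)*(2 + C) (A(M, C) = (2 + C)*(-1 + M) = (-1 + M)*(2 + C))
d(U) = 0 (d(U) = -4 + 4 = 0)
H(f, S) = -3 + S (H(f, S) = -3 + S/1 = -3 + S*1 = -3 + S)
(H(A(-2, 1), -1) + d(-4)*6)*Q = ((-3 - 1) + 0*6)*(-169) = (-4 + 0)*(-169) = -4*(-169) = 676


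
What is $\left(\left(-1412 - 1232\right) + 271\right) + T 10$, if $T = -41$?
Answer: $-2783$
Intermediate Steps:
$\left(\left(-1412 - 1232\right) + 271\right) + T 10 = \left(\left(-1412 - 1232\right) + 271\right) - 410 = \left(-2644 + 271\right) - 410 = -2373 - 410 = -2783$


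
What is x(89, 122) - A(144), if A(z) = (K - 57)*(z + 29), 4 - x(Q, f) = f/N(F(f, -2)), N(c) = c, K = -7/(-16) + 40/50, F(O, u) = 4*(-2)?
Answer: 773293/80 ≈ 9666.2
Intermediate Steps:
F(O, u) = -8
K = 99/80 (K = -7*(-1/16) + 40*(1/50) = 7/16 + ⅘ = 99/80 ≈ 1.2375)
x(Q, f) = 4 + f/8 (x(Q, f) = 4 - f/(-8) = 4 - f*(-1)/8 = 4 - (-1)*f/8 = 4 + f/8)
A(z) = -129369/80 - 4461*z/80 (A(z) = (99/80 - 57)*(z + 29) = -4461*(29 + z)/80 = -129369/80 - 4461*z/80)
x(89, 122) - A(144) = (4 + (⅛)*122) - (-129369/80 - 4461/80*144) = (4 + 61/4) - (-129369/80 - 40149/5) = 77/4 - 1*(-771753/80) = 77/4 + 771753/80 = 773293/80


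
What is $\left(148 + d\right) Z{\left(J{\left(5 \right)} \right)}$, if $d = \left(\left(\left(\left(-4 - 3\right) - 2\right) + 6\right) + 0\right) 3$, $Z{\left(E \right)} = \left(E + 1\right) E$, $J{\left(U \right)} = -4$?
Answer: $1668$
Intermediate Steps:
$Z{\left(E \right)} = E \left(1 + E\right)$ ($Z{\left(E \right)} = \left(1 + E\right) E = E \left(1 + E\right)$)
$d = -9$ ($d = \left(\left(\left(-7 - 2\right) + 6\right) + 0\right) 3 = \left(\left(-9 + 6\right) + 0\right) 3 = \left(-3 + 0\right) 3 = \left(-3\right) 3 = -9$)
$\left(148 + d\right) Z{\left(J{\left(5 \right)} \right)} = \left(148 - 9\right) \left(- 4 \left(1 - 4\right)\right) = 139 \left(\left(-4\right) \left(-3\right)\right) = 139 \cdot 12 = 1668$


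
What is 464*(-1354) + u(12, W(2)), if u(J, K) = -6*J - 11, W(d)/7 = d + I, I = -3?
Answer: -628339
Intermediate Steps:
W(d) = -21 + 7*d (W(d) = 7*(d - 3) = 7*(-3 + d) = -21 + 7*d)
u(J, K) = -11 - 6*J
464*(-1354) + u(12, W(2)) = 464*(-1354) + (-11 - 6*12) = -628256 + (-11 - 72) = -628256 - 83 = -628339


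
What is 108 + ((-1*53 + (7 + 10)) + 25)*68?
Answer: -640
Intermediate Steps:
108 + ((-1*53 + (7 + 10)) + 25)*68 = 108 + ((-53 + 17) + 25)*68 = 108 + (-36 + 25)*68 = 108 - 11*68 = 108 - 748 = -640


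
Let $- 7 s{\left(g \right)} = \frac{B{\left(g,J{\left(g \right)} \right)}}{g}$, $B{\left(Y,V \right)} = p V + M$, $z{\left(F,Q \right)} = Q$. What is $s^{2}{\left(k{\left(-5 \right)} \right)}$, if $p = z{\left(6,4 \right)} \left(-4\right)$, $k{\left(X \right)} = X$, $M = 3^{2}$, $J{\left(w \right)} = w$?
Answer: $\frac{7921}{1225} \approx 6.4661$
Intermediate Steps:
$M = 9$
$p = -16$ ($p = 4 \left(-4\right) = -16$)
$B{\left(Y,V \right)} = 9 - 16 V$ ($B{\left(Y,V \right)} = - 16 V + 9 = 9 - 16 V$)
$s{\left(g \right)} = - \frac{9 - 16 g}{7 g}$ ($s{\left(g \right)} = - \frac{\left(9 - 16 g\right) \frac{1}{g}}{7} = - \frac{\frac{1}{g} \left(9 - 16 g\right)}{7} = - \frac{9 - 16 g}{7 g}$)
$s^{2}{\left(k{\left(-5 \right)} \right)} = \left(\frac{-9 + 16 \left(-5\right)}{7 \left(-5\right)}\right)^{2} = \left(\frac{1}{7} \left(- \frac{1}{5}\right) \left(-9 - 80\right)\right)^{2} = \left(\frac{1}{7} \left(- \frac{1}{5}\right) \left(-89\right)\right)^{2} = \left(\frac{89}{35}\right)^{2} = \frac{7921}{1225}$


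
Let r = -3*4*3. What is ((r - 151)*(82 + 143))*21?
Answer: -883575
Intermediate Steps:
r = -36 (r = -12*3 = -36)
((r - 151)*(82 + 143))*21 = ((-36 - 151)*(82 + 143))*21 = -187*225*21 = -42075*21 = -883575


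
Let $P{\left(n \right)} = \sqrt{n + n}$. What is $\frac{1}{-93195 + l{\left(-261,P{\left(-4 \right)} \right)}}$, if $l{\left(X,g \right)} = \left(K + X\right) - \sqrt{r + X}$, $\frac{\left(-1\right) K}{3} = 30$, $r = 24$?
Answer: $\frac{i}{\sqrt{237} - 93546 i} \approx -1.069 \cdot 10^{-5} + 1.7592 \cdot 10^{-9} i$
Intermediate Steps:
$K = -90$ ($K = \left(-3\right) 30 = -90$)
$P{\left(n \right)} = \sqrt{2} \sqrt{n}$ ($P{\left(n \right)} = \sqrt{2 n} = \sqrt{2} \sqrt{n}$)
$l{\left(X,g \right)} = -90 + X - \sqrt{24 + X}$ ($l{\left(X,g \right)} = \left(-90 + X\right) - \sqrt{24 + X} = -90 + X - \sqrt{24 + X}$)
$\frac{1}{-93195 + l{\left(-261,P{\left(-4 \right)} \right)}} = \frac{1}{-93195 - \left(351 + \sqrt{24 - 261}\right)} = \frac{1}{-93195 - \left(351 + \sqrt{-237}\right)} = \frac{1}{-93195 - \left(351 + i \sqrt{237}\right)} = \frac{1}{-93546 - i \sqrt{237}}$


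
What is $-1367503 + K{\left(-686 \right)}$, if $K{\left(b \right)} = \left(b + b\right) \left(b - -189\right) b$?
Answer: $-469139927$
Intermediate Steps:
$K{\left(b \right)} = 2 b^{2} \left(189 + b\right)$ ($K{\left(b \right)} = 2 b \left(b + 189\right) b = 2 b \left(189 + b\right) b = 2 b^{2} \left(189 + b\right)$)
$-1367503 + K{\left(-686 \right)} = -1367503 + 2 \left(-686\right)^{2} \left(189 - 686\right) = -1367503 + 2 \cdot 470596 \left(-497\right) = -1367503 - 467772424 = -469139927$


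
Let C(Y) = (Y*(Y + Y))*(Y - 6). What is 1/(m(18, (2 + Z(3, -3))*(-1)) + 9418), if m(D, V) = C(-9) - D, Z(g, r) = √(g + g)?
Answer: 1/6970 ≈ 0.00014347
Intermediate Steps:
Z(g, r) = √2*√g (Z(g, r) = √(2*g) = √2*√g)
C(Y) = 2*Y²*(-6 + Y) (C(Y) = (Y*(2*Y))*(-6 + Y) = (2*Y²)*(-6 + Y) = 2*Y²*(-6 + Y))
m(D, V) = -2430 - D (m(D, V) = 2*(-9)²*(-6 - 9) - D = 2*81*(-15) - D = -2430 - D)
1/(m(18, (2 + Z(3, -3))*(-1)) + 9418) = 1/((-2430 - 1*18) + 9418) = 1/((-2430 - 18) + 9418) = 1/(-2448 + 9418) = 1/6970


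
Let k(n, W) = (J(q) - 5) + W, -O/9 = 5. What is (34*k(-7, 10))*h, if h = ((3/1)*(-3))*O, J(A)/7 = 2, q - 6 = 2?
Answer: 261630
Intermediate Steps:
q = 8 (q = 6 + 2 = 8)
J(A) = 14 (J(A) = 7*2 = 14)
O = -45 (O = -9*5 = -45)
k(n, W) = 9 + W (k(n, W) = (14 - 5) + W = 9 + W)
h = 405 (h = ((3/1)*(-3))*(-45) = ((3*1)*(-3))*(-45) = (3*(-3))*(-45) = -9*(-45) = 405)
(34*k(-7, 10))*h = (34*(9 + 10))*405 = (34*19)*405 = 646*405 = 261630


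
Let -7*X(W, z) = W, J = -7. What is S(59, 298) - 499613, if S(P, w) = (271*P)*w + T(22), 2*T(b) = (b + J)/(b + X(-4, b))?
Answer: 1347774549/316 ≈ 4.2651e+6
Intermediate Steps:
X(W, z) = -W/7
T(b) = (-7 + b)/(2*(4/7 + b)) (T(b) = ((b - 7)/(b - ⅐*(-4)))/2 = ((-7 + b)/(b + 4/7))/2 = ((-7 + b)/(4/7 + b))/2 = (-7 + b)/(2*(4/7 + b)))
S(P, w) = 105/316 + 271*P*w (S(P, w) = (271*P)*w + 7*(-7 + 22)/(2*(4 + 7*22)) = 271*P*w + (7/2)*15/(4 + 154) = 271*P*w + (7/2)*15/158 = 271*P*w + (7/2)*(1/158)*15 = 271*P*w + 105/316 = 105/316 + 271*P*w)
S(59, 298) - 499613 = (105/316 + 271*59*298) - 499613 = (105/316 + 4764722) - 499613 = 1505652257/316 - 499613 = 1347774549/316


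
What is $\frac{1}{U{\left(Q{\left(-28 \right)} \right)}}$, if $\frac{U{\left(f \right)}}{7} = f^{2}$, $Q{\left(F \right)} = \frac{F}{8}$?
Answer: $\frac{4}{343} \approx 0.011662$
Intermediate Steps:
$Q{\left(F \right)} = \frac{F}{8}$ ($Q{\left(F \right)} = F \frac{1}{8} = \frac{F}{8}$)
$U{\left(f \right)} = 7 f^{2}$
$\frac{1}{U{\left(Q{\left(-28 \right)} \right)}} = \frac{1}{7 \left(\frac{1}{8} \left(-28\right)\right)^{2}} = \frac{1}{7 \left(- \frac{7}{2}\right)^{2}} = \frac{1}{7 \cdot \frac{49}{4}} = \frac{1}{\frac{343}{4}} = \frac{4}{343}$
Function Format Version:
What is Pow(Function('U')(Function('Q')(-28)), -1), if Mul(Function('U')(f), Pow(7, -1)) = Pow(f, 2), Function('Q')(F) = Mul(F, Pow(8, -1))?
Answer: Rational(4, 343) ≈ 0.011662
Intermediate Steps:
Function('Q')(F) = Mul(Rational(1, 8), F) (Function('Q')(F) = Mul(F, Rational(1, 8)) = Mul(Rational(1, 8), F))
Function('U')(f) = Mul(7, Pow(f, 2))
Pow(Function('U')(Function('Q')(-28)), -1) = Pow(Mul(7, Pow(Mul(Rational(1, 8), -28), 2)), -1) = Pow(Mul(7, Pow(Rational(-7, 2), 2)), -1) = Pow(Mul(7, Rational(49, 4)), -1) = Pow(Rational(343, 4), -1) = Rational(4, 343)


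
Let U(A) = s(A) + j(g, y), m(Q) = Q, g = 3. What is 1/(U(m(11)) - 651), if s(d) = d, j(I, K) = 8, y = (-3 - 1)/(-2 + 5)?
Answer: -1/632 ≈ -0.0015823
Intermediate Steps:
y = -4/3 ≈ -1.3333
U(A) = 8 + A (U(A) = A + 8 = 8 + A)
1/(U(m(11)) - 651) = 1/((8 + 11) - 651) = 1/(19 - 651) = 1/(-632) = -1/632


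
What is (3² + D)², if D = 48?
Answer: 3249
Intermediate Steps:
(3² + D)² = (3² + 48)² = (9 + 48)² = 57² = 3249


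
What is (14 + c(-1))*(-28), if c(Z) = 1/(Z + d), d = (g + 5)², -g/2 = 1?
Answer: -791/2 ≈ -395.50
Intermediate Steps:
g = -2 (g = -2*1 = -2)
d = 9 (d = (-2 + 5)² = 3² = 9)
c(Z) = 1/(9 + Z) (c(Z) = 1/(Z + 9) = 1/(9 + Z))
(14 + c(-1))*(-28) = (14 + 1/(9 - 1))*(-28) = (14 + 1/8)*(-28) = (14 + ⅛)*(-28) = (113/8)*(-28) = -791/2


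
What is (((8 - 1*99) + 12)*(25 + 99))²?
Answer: 95961616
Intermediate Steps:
(((8 - 1*99) + 12)*(25 + 99))² = (((8 - 99) + 12)*124)² = ((-91 + 12)*124)² = (-79*124)² = (-9796)² = 95961616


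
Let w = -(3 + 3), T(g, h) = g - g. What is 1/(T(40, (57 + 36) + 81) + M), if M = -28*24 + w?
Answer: -1/678 ≈ -0.0014749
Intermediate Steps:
T(g, h) = 0
w = -6 (w = -1*6 = -6)
M = -678 (M = -28*24 - 6 = -672 - 6 = -678)
1/(T(40, (57 + 36) + 81) + M) = 1/(0 - 678) = 1/(-678) = -1/678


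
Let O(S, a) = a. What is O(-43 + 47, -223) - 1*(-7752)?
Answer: 7529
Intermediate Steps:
O(-43 + 47, -223) - 1*(-7752) = -223 - 1*(-7752) = -223 + 7752 = 7529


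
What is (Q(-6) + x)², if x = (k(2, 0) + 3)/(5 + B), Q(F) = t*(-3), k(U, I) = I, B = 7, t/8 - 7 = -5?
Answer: 36481/16 ≈ 2280.1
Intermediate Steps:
t = 16 (t = 56 + 8*(-5) = 56 - 40 = 16)
Q(F) = -48 (Q(F) = 16*(-3) = -48)
x = ¼ (x = (0 + 3)/(5 + 7) = 3/12 = 3*(1/12) = ¼ ≈ 0.25000)
(Q(-6) + x)² = (-48 + ¼)² = (-191/4)² = 36481/16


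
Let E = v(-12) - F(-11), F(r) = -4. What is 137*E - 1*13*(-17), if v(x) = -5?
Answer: 84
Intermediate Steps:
E = -1 (E = -5 - 1*(-4) = -5 + 4 = -1)
137*E - 1*13*(-17) = 137*(-1) - 1*13*(-17) = -137 - 13*(-17) = -137 + 221 = 84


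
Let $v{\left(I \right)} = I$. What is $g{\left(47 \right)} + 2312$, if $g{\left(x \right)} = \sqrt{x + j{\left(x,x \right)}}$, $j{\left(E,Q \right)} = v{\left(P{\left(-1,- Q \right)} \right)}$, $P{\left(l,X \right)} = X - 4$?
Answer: $2312 + 2 i \approx 2312.0 + 2.0 i$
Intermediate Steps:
$P{\left(l,X \right)} = -4 + X$
$j{\left(E,Q \right)} = -4 - Q$
$g{\left(x \right)} = 2 i$ ($g{\left(x \right)} = \sqrt{x - \left(4 + x\right)} = \sqrt{-4} = 2 i$)
$g{\left(47 \right)} + 2312 = 2 i + 2312 = 2312 + 2 i$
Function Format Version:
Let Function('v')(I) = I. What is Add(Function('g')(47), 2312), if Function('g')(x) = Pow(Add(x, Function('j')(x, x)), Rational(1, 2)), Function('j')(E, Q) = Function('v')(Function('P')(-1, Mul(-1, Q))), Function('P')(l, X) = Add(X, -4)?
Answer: Add(2312, Mul(2, I)) ≈ Add(2312.0, Mul(2.0000, I))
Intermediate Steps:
Function('P')(l, X) = Add(-4, X)
Function('j')(E, Q) = Add(-4, Mul(-1, Q))
Function('g')(x) = Mul(2, I) (Function('g')(x) = Pow(Add(x, Add(-4, Mul(-1, x))), Rational(1, 2)) = Pow(-4, Rational(1, 2)) = Mul(2, I))
Add(Function('g')(47), 2312) = Add(Mul(2, I), 2312) = Add(2312, Mul(2, I))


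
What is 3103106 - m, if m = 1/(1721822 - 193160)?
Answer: 4743600224171/1528662 ≈ 3.1031e+6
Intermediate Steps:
m = 1/1528662 ≈ 6.5417e-7
3103106 - m = 3103106 - 1*1/1528662 = 3103106 - 1/1528662 = 4743600224171/1528662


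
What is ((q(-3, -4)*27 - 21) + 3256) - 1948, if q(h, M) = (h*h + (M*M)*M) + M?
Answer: -306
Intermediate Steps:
q(h, M) = M + M**3 + h**2 (q(h, M) = (h**2 + M**2*M) + M = (h**2 + M**3) + M = (M**3 + h**2) + M = M + M**3 + h**2)
((q(-3, -4)*27 - 21) + 3256) - 1948 = (((-4 + (-4)**3 + (-3)**2)*27 - 21) + 3256) - 1948 = (((-4 - 64 + 9)*27 - 21) + 3256) - 1948 = ((-59*27 - 21) + 3256) - 1948 = ((-1593 - 21) + 3256) - 1948 = (-1614 + 3256) - 1948 = 1642 - 1948 = -306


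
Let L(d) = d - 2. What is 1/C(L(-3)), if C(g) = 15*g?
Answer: -1/75 ≈ -0.013333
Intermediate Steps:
L(d) = -2 + d
1/C(L(-3)) = 1/(15*(-2 - 3)) = 1/(15*(-5)) = 1/(-75) = -1/75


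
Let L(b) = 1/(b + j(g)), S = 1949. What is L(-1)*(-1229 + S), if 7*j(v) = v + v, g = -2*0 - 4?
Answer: -336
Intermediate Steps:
g = -4 (g = 0 - 4 = -4)
j(v) = 2*v/7 (j(v) = (v + v)/7 = (2*v)/7 = 2*v/7)
L(b) = 1/(-8/7 + b) (L(b) = 1/(b + (2/7)*(-4)) = 1/(b - 8/7) = 1/(-8/7 + b))
L(-1)*(-1229 + S) = (7/(-8 + 7*(-1)))*(-1229 + 1949) = (7/(-8 - 7))*720 = (7/(-15))*720 = (7*(-1/15))*720 = -7/15*720 = -336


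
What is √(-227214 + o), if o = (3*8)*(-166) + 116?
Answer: I*√231082 ≈ 480.71*I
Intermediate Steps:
o = -3868 (o = 24*(-166) + 116 = -3984 + 116 = -3868)
√(-227214 + o) = √(-227214 - 3868) = √(-231082) = I*√231082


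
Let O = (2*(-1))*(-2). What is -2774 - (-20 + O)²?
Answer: -3030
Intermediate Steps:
O = 4 (O = -2*(-2) = 4)
-2774 - (-20 + O)² = -2774 - (-20 + 4)² = -2774 - 1*(-16)² = -2774 - 1*256 = -2774 - 256 = -3030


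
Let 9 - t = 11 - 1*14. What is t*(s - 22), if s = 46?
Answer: 288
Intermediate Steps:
t = 12 (t = 9 - (11 - 1*14) = 9 - (11 - 14) = 9 - 1*(-3) = 9 + 3 = 12)
t*(s - 22) = 12*(46 - 22) = 12*24 = 288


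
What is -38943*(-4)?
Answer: 155772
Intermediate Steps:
-38943*(-4) = -12981*(-12) = 155772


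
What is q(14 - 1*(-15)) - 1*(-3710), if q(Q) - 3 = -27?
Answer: 3686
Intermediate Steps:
q(Q) = -24 (q(Q) = 3 - 27 = -24)
q(14 - 1*(-15)) - 1*(-3710) = -24 - 1*(-3710) = -24 + 3710 = 3686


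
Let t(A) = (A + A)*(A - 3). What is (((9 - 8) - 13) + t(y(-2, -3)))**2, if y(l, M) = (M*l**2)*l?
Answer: 992016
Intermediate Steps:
y(l, M) = M*l**3
t(A) = 2*A*(-3 + A) (t(A) = (2*A)*(-3 + A) = 2*A*(-3 + A))
(((9 - 8) - 13) + t(y(-2, -3)))**2 = (((9 - 8) - 13) + 2*(-3*(-2)**3)*(-3 - 3*(-2)**3))**2 = ((1 - 13) + 2*(-3*(-8))*(-3 - 3*(-8)))**2 = (-12 + 2*24*(-3 + 24))**2 = (-12 + 2*24*21)**2 = (-12 + 1008)**2 = 996**2 = 992016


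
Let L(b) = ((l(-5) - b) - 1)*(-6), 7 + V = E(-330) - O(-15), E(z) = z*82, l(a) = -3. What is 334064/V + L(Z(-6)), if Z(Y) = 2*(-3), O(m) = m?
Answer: -164672/6763 ≈ -24.349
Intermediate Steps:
Z(Y) = -6
E(z) = 82*z
V = -27052 (V = -7 + (82*(-330) - 1*(-15)) = -7 + (-27060 + 15) = -7 - 27045 = -27052)
L(b) = 24 + 6*b (L(b) = ((-3 - b) - 1)*(-6) = (-4 - b)*(-6) = 24 + 6*b)
334064/V + L(Z(-6)) = 334064/(-27052) + (24 + 6*(-6)) = 334064*(-1/27052) + (24 - 36) = -83516/6763 - 12 = -164672/6763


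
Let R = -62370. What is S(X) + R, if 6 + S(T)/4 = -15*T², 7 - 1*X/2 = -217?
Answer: -12104634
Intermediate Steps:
X = 448 (X = 14 - 2*(-217) = 14 + 434 = 448)
S(T) = -24 - 60*T² (S(T) = -24 + 4*(-15*T²) = -24 - 60*T²)
S(X) + R = (-24 - 60*448²) - 62370 = (-24 - 60*200704) - 62370 = (-24 - 12042240) - 62370 = -12042264 - 62370 = -12104634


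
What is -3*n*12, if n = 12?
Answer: -432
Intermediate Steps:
-3*n*12 = -3*12*12 = -36*12 = -432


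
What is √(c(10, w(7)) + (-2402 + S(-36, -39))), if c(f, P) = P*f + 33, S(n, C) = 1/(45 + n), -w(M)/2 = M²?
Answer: 2*I*√7535/3 ≈ 57.87*I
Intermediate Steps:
w(M) = -2*M²
c(f, P) = 33 + P*f
√(c(10, w(7)) + (-2402 + S(-36, -39))) = √((33 - 2*7²*10) + (-2402 + 1/(45 - 36))) = √((33 - 2*49*10) + (-2402 + 1/9)) = √((33 - 98*10) + (-2402 + ⅑)) = √((33 - 980) - 21617/9) = √(-947 - 21617/9) = √(-30140/9) = 2*I*√7535/3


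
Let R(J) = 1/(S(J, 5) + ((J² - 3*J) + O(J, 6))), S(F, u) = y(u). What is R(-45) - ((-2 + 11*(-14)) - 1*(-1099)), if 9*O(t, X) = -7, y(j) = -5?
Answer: -18282875/19388 ≈ -943.00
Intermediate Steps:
O(t, X) = -7/9 (O(t, X) = (⅑)*(-7) = -7/9)
S(F, u) = -5
R(J) = 1/(-52/9 + J² - 3*J) (R(J) = 1/(-5 + ((J² - 3*J) - 7/9)) = 1/(-5 + (-7/9 + J² - 3*J)) = 1/(-52/9 + J² - 3*J))
R(-45) - ((-2 + 11*(-14)) - 1*(-1099)) = 9/(-52 - 27*(-45) + 9*(-45)²) - ((-2 + 11*(-14)) - 1*(-1099)) = 9/(-52 + 1215 + 9*2025) - ((-2 - 154) + 1099) = 9/(-52 + 1215 + 18225) - (-156 + 1099) = 9/19388 - 1*943 = 9*(1/19388) - 943 = 9/19388 - 943 = -18282875/19388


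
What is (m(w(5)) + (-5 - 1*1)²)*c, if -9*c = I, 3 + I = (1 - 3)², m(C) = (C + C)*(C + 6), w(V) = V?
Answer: -146/9 ≈ -16.222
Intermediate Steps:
m(C) = 2*C*(6 + C) (m(C) = (2*C)*(6 + C) = 2*C*(6 + C))
I = 1 (I = -3 + (1 - 3)² = -3 + (-2)² = -3 + 4 = 1)
c = -⅑ (c = -⅑*1 = -⅑ ≈ -0.11111)
(m(w(5)) + (-5 - 1*1)²)*c = (2*5*(6 + 5) + (-5 - 1*1)²)*(-⅑) = (2*5*11 + (-5 - 1)²)*(-⅑) = (110 + (-6)²)*(-⅑) = (110 + 36)*(-⅑) = 146*(-⅑) = -146/9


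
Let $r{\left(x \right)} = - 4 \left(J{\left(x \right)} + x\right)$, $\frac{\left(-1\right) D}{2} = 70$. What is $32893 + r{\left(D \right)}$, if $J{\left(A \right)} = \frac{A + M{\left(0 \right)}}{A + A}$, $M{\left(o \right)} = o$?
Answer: $33451$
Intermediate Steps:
$D = -140$ ($D = \left(-2\right) 70 = -140$)
$J{\left(A \right)} = \frac{1}{2}$ ($J{\left(A \right)} = \frac{A + 0}{A + A} = \frac{A}{2 A} = A \frac{1}{2 A} = \frac{1}{2}$)
$r{\left(x \right)} = -2 - 4 x$ ($r{\left(x \right)} = - 4 \left(\frac{1}{2} + x\right) = -2 - 4 x$)
$32893 + r{\left(D \right)} = 32893 - -558 = 32893 + \left(-2 + 560\right) = 32893 + 558 = 33451$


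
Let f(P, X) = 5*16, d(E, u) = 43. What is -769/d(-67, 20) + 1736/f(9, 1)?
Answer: 1641/430 ≈ 3.8163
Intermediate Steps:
f(P, X) = 80
-769/d(-67, 20) + 1736/f(9, 1) = -769/43 + 1736/80 = -769*1/43 + 1736*(1/80) = -769/43 + 217/10 = 1641/430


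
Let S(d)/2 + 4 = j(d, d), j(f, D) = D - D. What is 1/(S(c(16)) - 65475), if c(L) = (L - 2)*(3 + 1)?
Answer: -1/65483 ≈ -1.5271e-5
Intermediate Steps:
j(f, D) = 0
c(L) = -8 + 4*L (c(L) = (-2 + L)*4 = -8 + 4*L)
S(d) = -8 (S(d) = -8 + 2*0 = -8 + 0 = -8)
1/(S(c(16)) - 65475) = 1/(-8 - 65475) = 1/(-65483) = -1/65483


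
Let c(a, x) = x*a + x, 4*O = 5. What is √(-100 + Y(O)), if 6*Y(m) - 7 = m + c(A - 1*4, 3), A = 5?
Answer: I*√1562/4 ≈ 9.8805*I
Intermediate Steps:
O = 5/4 (O = (¼)*5 = 5/4 ≈ 1.2500)
c(a, x) = x + a*x (c(a, x) = a*x + x = x + a*x)
Y(m) = 13/6 + m/6 (Y(m) = 7/6 + (m + 3*(1 + (5 - 1*4)))/6 = 7/6 + (m + 3*(1 + (5 - 4)))/6 = 7/6 + (m + 3*(1 + 1))/6 = 7/6 + (m + 3*2)/6 = 7/6 + (m + 6)/6 = 7/6 + (6 + m)/6 = 7/6 + (1 + m/6) = 13/6 + m/6)
√(-100 + Y(O)) = √(-100 + (13/6 + (⅙)*(5/4))) = √(-100 + (13/6 + 5/24)) = √(-100 + 19/8) = √(-781/8) = I*√1562/4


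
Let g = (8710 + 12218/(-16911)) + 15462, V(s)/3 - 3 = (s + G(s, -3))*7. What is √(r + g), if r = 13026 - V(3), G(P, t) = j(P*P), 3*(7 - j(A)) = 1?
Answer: 2*√293808908653/5637 ≈ 192.32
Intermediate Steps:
j(A) = 20/3 (j(A) = 7 - ⅓*1 = 7 - ⅓ = 20/3)
G(P, t) = 20/3
V(s) = 149 + 21*s (V(s) = 9 + 3*((s + 20/3)*7) = 9 + 3*((20/3 + s)*7) = 9 + 3*(140/3 + 7*s) = 9 + (140 + 21*s) = 149 + 21*s)
g = 408760474/16911 (g = (8710 + 12218*(-1/16911)) + 15462 = (8710 - 12218/16911) + 15462 = 147282592/16911 + 15462 = 408760474/16911 ≈ 24171.)
r = 12814 (r = 13026 - (149 + 21*3) = 13026 - (149 + 63) = 13026 - 1*212 = 13026 - 212 = 12814)
√(r + g) = √(12814 + 408760474/16911) = √(625458028/16911) = 2*√293808908653/5637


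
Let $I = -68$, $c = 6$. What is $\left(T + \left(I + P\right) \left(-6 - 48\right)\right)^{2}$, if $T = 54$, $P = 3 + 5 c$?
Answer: $3779136$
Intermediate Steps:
$P = 33$ ($P = 3 + 5 \cdot 6 = 3 + 30 = 33$)
$\left(T + \left(I + P\right) \left(-6 - 48\right)\right)^{2} = \left(54 + \left(-68 + 33\right) \left(-6 - 48\right)\right)^{2} = \left(54 - -1890\right)^{2} = \left(54 + 1890\right)^{2} = 1944^{2} = 3779136$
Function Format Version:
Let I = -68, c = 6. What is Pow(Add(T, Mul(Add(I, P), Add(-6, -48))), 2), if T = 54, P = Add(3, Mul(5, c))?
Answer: 3779136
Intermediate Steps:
P = 33 (P = Add(3, Mul(5, 6)) = Add(3, 30) = 33)
Pow(Add(T, Mul(Add(I, P), Add(-6, -48))), 2) = Pow(Add(54, Mul(Add(-68, 33), Add(-6, -48))), 2) = Pow(Add(54, Mul(-35, -54)), 2) = Pow(Add(54, 1890), 2) = Pow(1944, 2) = 3779136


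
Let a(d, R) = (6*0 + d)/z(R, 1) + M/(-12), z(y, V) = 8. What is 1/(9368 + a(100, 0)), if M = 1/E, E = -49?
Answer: 588/5515735 ≈ 0.00010660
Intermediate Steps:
M = -1/49 (M = 1/(-49) = -1/49 ≈ -0.020408)
a(d, R) = 1/588 + d/8 (a(d, R) = (6*0 + d)/8 - 1/49/(-12) = (0 + d)*(⅛) - 1/49*(-1/12) = d*(⅛) + 1/588 = d/8 + 1/588 = 1/588 + d/8)
1/(9368 + a(100, 0)) = 1/(9368 + (1/588 + (⅛)*100)) = 1/(9368 + (1/588 + 25/2)) = 1/(9368 + 7351/588) = 1/(5515735/588) = 588/5515735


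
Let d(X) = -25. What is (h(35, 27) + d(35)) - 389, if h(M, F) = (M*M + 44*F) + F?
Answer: 2026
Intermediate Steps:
h(M, F) = M² + 45*F (h(M, F) = (M² + 44*F) + F = M² + 45*F)
(h(35, 27) + d(35)) - 389 = ((35² + 45*27) - 25) - 389 = ((1225 + 1215) - 25) - 389 = (2440 - 25) - 389 = 2415 - 389 = 2026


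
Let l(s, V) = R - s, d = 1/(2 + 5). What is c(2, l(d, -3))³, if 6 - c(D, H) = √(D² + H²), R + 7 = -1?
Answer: (42 - √3445)³/343 ≈ -13.564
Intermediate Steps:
R = -8 (R = -7 - 1 = -8)
d = ⅐ (d = 1/7 = ⅐ ≈ 0.14286)
l(s, V) = -8 - s
c(D, H) = 6 - √(D² + H²)
c(2, l(d, -3))³ = (6 - √(2² + (-8 - 1*⅐)²))³ = (6 - √(4 + (-8 - ⅐)²))³ = (6 - √(4 + (-57/7)²))³ = (6 - √(4 + 3249/49))³ = (6 - √(3445/49))³ = (6 - √3445/7)³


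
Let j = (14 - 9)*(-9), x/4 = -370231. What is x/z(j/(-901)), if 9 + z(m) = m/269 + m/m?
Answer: 358930068956/1938907 ≈ 1.8512e+5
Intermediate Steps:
x = -1480924 (x = 4*(-370231) = -1480924)
j = -45 (j = 5*(-9) = -45)
z(m) = -8 + m/269 (z(m) = -9 + (m/269 + m/m) = -9 + (m*(1/269) + 1) = -9 + (m/269 + 1) = -9 + (1 + m/269) = -8 + m/269)
x/z(j/(-901)) = -1480924/(-8 + (-45/(-901))/269) = -1480924/(-8 + (-45*(-1/901))/269) = -1480924/(-8 + (1/269)*(45/901)) = -1480924/(-8 + 45/242369) = -1480924/(-1938907/242369) = -1480924*(-242369/1938907) = 358930068956/1938907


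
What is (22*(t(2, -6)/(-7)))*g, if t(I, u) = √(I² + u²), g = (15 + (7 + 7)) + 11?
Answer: -1760*√10/7 ≈ -795.09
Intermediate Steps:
g = 40 (g = (15 + 14) + 11 = 29 + 11 = 40)
(22*(t(2, -6)/(-7)))*g = (22*(√(2² + (-6)²)/(-7)))*40 = (22*(√(4 + 36)*(-⅐)))*40 = (22*(√40*(-⅐)))*40 = (22*((2*√10)*(-⅐)))*40 = (22*(-2*√10/7))*40 = -44*√10/7*40 = -1760*√10/7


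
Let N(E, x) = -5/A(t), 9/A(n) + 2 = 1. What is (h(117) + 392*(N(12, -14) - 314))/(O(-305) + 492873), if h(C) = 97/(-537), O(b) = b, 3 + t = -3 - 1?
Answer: -197944219/793527048 ≈ -0.24945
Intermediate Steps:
t = -7 (t = -3 + (-3 - 1) = -3 - 4 = -7)
A(n) = -9 (A(n) = 9/(-2 + 1) = 9/(-1) = 9*(-1) = -9)
h(C) = -97/537 (h(C) = 97*(-1/537) = -97/537)
N(E, x) = 5/9 (N(E, x) = -5/(-9) = -5*(-1/9) = 5/9)
(h(117) + 392*(N(12, -14) - 314))/(O(-305) + 492873) = (-97/537 + 392*(5/9 - 314))/(-305 + 492873) = (-97/537 + 392*(-2821/9))/492568 = (-97/537 - 1105832/9)*(1/492568) = -197944219/1611*1/492568 = -197944219/793527048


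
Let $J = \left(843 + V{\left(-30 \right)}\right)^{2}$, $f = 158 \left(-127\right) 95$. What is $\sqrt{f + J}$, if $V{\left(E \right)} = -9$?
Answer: $i \sqrt{1210714} \approx 1100.3 i$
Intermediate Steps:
$f = -1906270$ ($f = \left(-20066\right) 95 = -1906270$)
$J = 695556$ ($J = \left(843 - 9\right)^{2} = 834^{2} = 695556$)
$\sqrt{f + J} = \sqrt{-1906270 + 695556} = \sqrt{-1210714} = i \sqrt{1210714}$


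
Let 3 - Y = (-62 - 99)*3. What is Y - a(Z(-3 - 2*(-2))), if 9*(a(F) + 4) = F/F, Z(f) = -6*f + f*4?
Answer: 4409/9 ≈ 489.89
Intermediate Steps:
Z(f) = -2*f (Z(f) = -6*f + 4*f = -2*f)
a(F) = -35/9 (a(F) = -4 + (F/F)/9 = -4 + (⅑)*1 = -4 + ⅑ = -35/9)
Y = 486 (Y = 3 - (-62 - 99)*3 = 3 - (-161)*3 = 3 - 1*(-483) = 3 + 483 = 486)
Y - a(Z(-3 - 2*(-2))) = 486 - 1*(-35/9) = 486 + 35/9 = 4409/9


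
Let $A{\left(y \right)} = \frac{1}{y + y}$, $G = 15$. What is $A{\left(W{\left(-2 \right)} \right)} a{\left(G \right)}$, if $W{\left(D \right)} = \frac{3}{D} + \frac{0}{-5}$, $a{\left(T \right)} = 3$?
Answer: $-1$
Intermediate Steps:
$W{\left(D \right)} = \frac{3}{D}$ ($W{\left(D \right)} = \frac{3}{D} + 0 \left(- \frac{1}{5}\right) = \frac{3}{D} + 0 = \frac{3}{D}$)
$A{\left(y \right)} = \frac{1}{2 y}$
$A{\left(W{\left(-2 \right)} \right)} a{\left(G \right)} = \frac{1}{2 \frac{3}{-2}} \cdot 3 = \frac{1}{2 \cdot 3 \left(- \frac{1}{2}\right)} 3 = \frac{1}{2 \left(- \frac{3}{2}\right)} 3 = \frac{1}{2} \left(- \frac{2}{3}\right) 3 = \left(- \frac{1}{3}\right) 3 = -1$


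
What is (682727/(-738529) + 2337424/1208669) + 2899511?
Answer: 235292001311962304/81148827991 ≈ 2.8995e+6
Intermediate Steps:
(682727/(-738529) + 2337424/1208669) + 2899511 = (682727*(-1/738529) + 2337424*(1/1208669)) + 2899511 = (-682727/738529 + 2337424/1208669) + 2899511 = 81914949903/81148827991 + 2899511 = 235292001311962304/81148827991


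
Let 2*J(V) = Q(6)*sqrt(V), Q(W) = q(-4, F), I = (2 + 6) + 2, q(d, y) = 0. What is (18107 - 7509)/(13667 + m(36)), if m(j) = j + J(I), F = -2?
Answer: 10598/13703 ≈ 0.77341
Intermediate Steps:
I = 10 (I = 8 + 2 = 10)
Q(W) = 0
J(V) = 0 (J(V) = (0*sqrt(V))/2 = (1/2)*0 = 0)
m(j) = j (m(j) = j + 0 = j)
(18107 - 7509)/(13667 + m(36)) = (18107 - 7509)/(13667 + 36) = 10598/13703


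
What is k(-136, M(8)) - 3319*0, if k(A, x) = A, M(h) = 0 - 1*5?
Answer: -136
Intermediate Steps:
M(h) = -5 (M(h) = 0 - 5 = -5)
k(-136, M(8)) - 3319*0 = -136 - 3319*0 = -136 + 0 = -136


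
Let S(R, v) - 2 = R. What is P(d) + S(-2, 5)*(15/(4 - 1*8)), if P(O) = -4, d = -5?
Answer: -4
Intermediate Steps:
S(R, v) = 2 + R
P(d) + S(-2, 5)*(15/(4 - 1*8)) = -4 + (2 - 2)*(15/(4 - 1*8)) = -4 + 0*(15/(4 - 8)) = -4 + 0*(15/(-4)) = -4 + 0*(15*(-¼)) = -4 + 0*(-15/4) = -4 + 0 = -4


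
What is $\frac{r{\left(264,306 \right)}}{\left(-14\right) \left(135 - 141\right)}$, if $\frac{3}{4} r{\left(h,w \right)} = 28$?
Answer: $\frac{4}{9} \approx 0.44444$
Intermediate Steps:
$r{\left(h,w \right)} = \frac{112}{3}$ ($r{\left(h,w \right)} = \frac{4}{3} \cdot 28 = \frac{112}{3}$)
$\frac{r{\left(264,306 \right)}}{\left(-14\right) \left(135 - 141\right)} = \frac{112}{3 \left(- 14 \left(135 - 141\right)\right)} = \frac{112}{3 \left(\left(-14\right) \left(-6\right)\right)} = \frac{112}{3 \cdot 84} = \frac{112}{3} \cdot \frac{1}{84} = \frac{4}{9}$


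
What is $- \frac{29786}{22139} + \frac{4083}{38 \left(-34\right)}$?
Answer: $- \frac{128877049}{28603588} \approx -4.5056$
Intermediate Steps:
$- \frac{29786}{22139} + \frac{4083}{38 \left(-34\right)} = \left(-29786\right) \frac{1}{22139} + \frac{4083}{-1292} = - \frac{29786}{22139} + 4083 \left(- \frac{1}{1292}\right) = - \frac{29786}{22139} - \frac{4083}{1292} = - \frac{128877049}{28603588}$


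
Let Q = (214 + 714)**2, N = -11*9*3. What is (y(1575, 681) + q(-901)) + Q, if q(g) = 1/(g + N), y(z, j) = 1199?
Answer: 1033134833/1198 ≈ 8.6238e+5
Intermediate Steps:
N = -297 (N = -99*3 = -297)
Q = 861184 (Q = 928**2 = 861184)
q(g) = 1/(-297 + g) (q(g) = 1/(g - 297) = 1/(-297 + g))
(y(1575, 681) + q(-901)) + Q = (1199 + 1/(-297 - 901)) + 861184 = (1199 + 1/(-1198)) + 861184 = (1199 - 1/1198) + 861184 = 1436401/1198 + 861184 = 1033134833/1198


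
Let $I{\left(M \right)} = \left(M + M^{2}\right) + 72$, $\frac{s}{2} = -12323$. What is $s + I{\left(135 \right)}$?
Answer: $-6214$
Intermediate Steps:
$s = -24646$ ($s = 2 \left(-12323\right) = -24646$)
$I{\left(M \right)} = 72 + M + M^{2}$
$s + I{\left(135 \right)} = -24646 + \left(72 + 135 + 135^{2}\right) = -24646 + \left(72 + 135 + 18225\right) = -24646 + 18432 = -6214$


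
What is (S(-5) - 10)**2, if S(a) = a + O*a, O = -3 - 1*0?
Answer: 0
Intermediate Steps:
O = -3 (O = -3 + 0 = -3)
S(a) = -2*a (S(a) = a - 3*a = -2*a)
(S(-5) - 10)**2 = (-2*(-5) - 10)**2 = (10 - 10)**2 = 0**2 = 0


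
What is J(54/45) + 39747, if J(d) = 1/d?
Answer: 238487/6 ≈ 39748.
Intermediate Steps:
J(54/45) + 39747 = 1/(54/45) + 39747 = 1/(54*(1/45)) + 39747 = 1/(6/5) + 39747 = ⅚ + 39747 = 238487/6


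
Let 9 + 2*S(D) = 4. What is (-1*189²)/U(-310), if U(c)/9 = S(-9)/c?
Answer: -492156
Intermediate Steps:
S(D) = -5/2 (S(D) = -9/2 + (½)*4 = -9/2 + 2 = -5/2)
U(c) = -45/(2*c) (U(c) = 9*(-5/(2*c)) = -45/(2*c))
(-1*189²)/U(-310) = (-1*189²)/((-45/2/(-310))) = (-1*35721)/((-45/2*(-1/310))) = -35721/9/124 = -35721*124/9 = -492156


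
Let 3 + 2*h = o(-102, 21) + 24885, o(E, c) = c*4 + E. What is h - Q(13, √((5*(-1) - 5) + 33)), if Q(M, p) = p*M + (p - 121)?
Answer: 12553 - 14*√23 ≈ 12486.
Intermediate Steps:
o(E, c) = E + 4*c (o(E, c) = 4*c + E = E + 4*c)
Q(M, p) = -121 + p + M*p (Q(M, p) = M*p + (-121 + p) = -121 + p + M*p)
h = 12432 (h = -3/2 + ((-102 + 4*21) + 24885)/2 = -3/2 + ((-102 + 84) + 24885)/2 = -3/2 + (-18 + 24885)/2 = -3/2 + (½)*24867 = -3/2 + 24867/2 = 12432)
h - Q(13, √((5*(-1) - 5) + 33)) = 12432 - (-121 + √((5*(-1) - 5) + 33) + 13*√((5*(-1) - 5) + 33)) = 12432 - (-121 + √((-5 - 5) + 33) + 13*√((-5 - 5) + 33)) = 12432 - (-121 + √(-10 + 33) + 13*√(-10 + 33)) = 12432 - (-121 + √23 + 13*√23) = 12432 - (-121 + 14*√23) = 12432 + (121 - 14*√23) = 12553 - 14*√23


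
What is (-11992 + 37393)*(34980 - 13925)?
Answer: 534818055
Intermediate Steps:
(-11992 + 37393)*(34980 - 13925) = 25401*21055 = 534818055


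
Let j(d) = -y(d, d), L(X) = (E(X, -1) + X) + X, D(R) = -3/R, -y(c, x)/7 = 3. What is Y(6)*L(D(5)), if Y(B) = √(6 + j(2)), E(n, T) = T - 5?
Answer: -108*√3/5 ≈ -37.412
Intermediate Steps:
E(n, T) = -5 + T
y(c, x) = -21 (y(c, x) = -7*3 = -21)
L(X) = -6 + 2*X (L(X) = ((-5 - 1) + X) + X = (-6 + X) + X = -6 + 2*X)
j(d) = 21 (j(d) = -1*(-21) = 21)
Y(B) = 3*√3 (Y(B) = √(6 + 21) = √27 = 3*√3)
Y(6)*L(D(5)) = (3*√3)*(-6 + 2*(-3/5)) = (3*√3)*(-6 + 2*(-3*⅕)) = (3*√3)*(-6 + 2*(-⅗)) = (3*√3)*(-6 - 6/5) = (3*√3)*(-36/5) = -108*√3/5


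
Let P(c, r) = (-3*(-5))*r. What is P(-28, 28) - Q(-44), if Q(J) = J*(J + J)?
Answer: -3452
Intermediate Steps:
P(c, r) = 15*r
Q(J) = 2*J² (Q(J) = J*(2*J) = 2*J²)
P(-28, 28) - Q(-44) = 15*28 - 2*(-44)² = 420 - 2*1936 = 420 - 1*3872 = 420 - 3872 = -3452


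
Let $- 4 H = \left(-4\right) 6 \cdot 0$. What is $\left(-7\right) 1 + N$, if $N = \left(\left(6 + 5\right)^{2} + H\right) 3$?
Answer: $356$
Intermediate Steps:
$H = 0$ ($H = - \frac{\left(-4\right) 6 \cdot 0}{4} = - \frac{\left(-24\right) 0}{4} = \left(- \frac{1}{4}\right) 0 = 0$)
$N = 363$ ($N = \left(\left(6 + 5\right)^{2} + 0\right) 3 = \left(11^{2} + 0\right) 3 = \left(121 + 0\right) 3 = 121 \cdot 3 = 363$)
$\left(-7\right) 1 + N = \left(-7\right) 1 + 363 = -7 + 363 = 356$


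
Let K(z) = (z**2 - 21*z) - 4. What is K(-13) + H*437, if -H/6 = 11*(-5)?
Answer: 144648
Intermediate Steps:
H = 330 (H = -66*(-5) = -6*(-55) = 330)
K(z) = -4 + z**2 - 21*z
K(-13) + H*437 = (-4 + (-13)**2 - 21*(-13)) + 330*437 = (-4 + 169 + 273) + 144210 = 438 + 144210 = 144648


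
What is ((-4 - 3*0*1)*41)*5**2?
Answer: -4100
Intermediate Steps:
((-4 - 3*0*1)*41)*5**2 = ((-4 + 0*1)*41)*25 = ((-4 + 0)*41)*25 = -4*41*25 = -164*25 = -4100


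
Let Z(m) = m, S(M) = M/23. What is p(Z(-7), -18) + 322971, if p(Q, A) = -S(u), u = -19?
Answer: 7428352/23 ≈ 3.2297e+5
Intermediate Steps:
S(M) = M/23 (S(M) = M*(1/23) = M/23)
p(Q, A) = 19/23 (p(Q, A) = -(-19)/23 = -1*(-19/23) = 19/23)
p(Z(-7), -18) + 322971 = 19/23 + 322971 = 7428352/23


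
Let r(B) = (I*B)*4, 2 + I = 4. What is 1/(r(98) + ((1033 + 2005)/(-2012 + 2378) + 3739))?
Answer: 183/829228 ≈ 0.00022069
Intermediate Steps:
I = 2 (I = -2 + 4 = 2)
r(B) = 8*B (r(B) = (2*B)*4 = 8*B)
1/(r(98) + ((1033 + 2005)/(-2012 + 2378) + 3739)) = 1/(8*98 + ((1033 + 2005)/(-2012 + 2378) + 3739)) = 1/(784 + (3038/366 + 3739)) = 1/(784 + (3038*(1/366) + 3739)) = 1/(784 + (1519/183 + 3739)) = 1/(784 + 685756/183) = 1/(829228/183) = 183/829228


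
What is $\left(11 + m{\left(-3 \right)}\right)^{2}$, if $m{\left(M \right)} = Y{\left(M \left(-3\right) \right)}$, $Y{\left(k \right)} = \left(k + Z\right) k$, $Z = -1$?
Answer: $6889$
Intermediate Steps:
$Y{\left(k \right)} = k \left(-1 + k\right)$ ($Y{\left(k \right)} = \left(k - 1\right) k = \left(-1 + k\right) k = k \left(-1 + k\right)$)
$m{\left(M \right)} = - 3 M \left(-1 - 3 M\right)$ ($m{\left(M \right)} = M \left(-3\right) \left(-1 + M \left(-3\right)\right) = - 3 M \left(-1 - 3 M\right)$)
$\left(11 + m{\left(-3 \right)}\right)^{2} = \left(11 + 3 \left(-3\right) \left(1 + 3 \left(-3\right)\right)\right)^{2} = \left(11 + 3 \left(-3\right) \left(1 - 9\right)\right)^{2} = \left(11 + 3 \left(-3\right) \left(-8\right)\right)^{2} = \left(11 + 72\right)^{2} = 83^{2} = 6889$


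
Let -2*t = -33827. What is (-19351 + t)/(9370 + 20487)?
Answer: -4875/59714 ≈ -0.081639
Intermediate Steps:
t = 33827/2 (t = -1/2*(-33827) = 33827/2 ≈ 16914.)
(-19351 + t)/(9370 + 20487) = (-19351 + 33827/2)/(9370 + 20487) = -4875/2/29857 = -4875/2*1/29857 = -4875/59714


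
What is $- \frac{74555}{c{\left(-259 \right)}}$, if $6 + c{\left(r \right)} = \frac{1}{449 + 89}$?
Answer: $\frac{40110590}{3227} \approx 12430.0$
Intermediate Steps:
$c{\left(r \right)} = - \frac{3227}{538}$ ($c{\left(r \right)} = -6 + \frac{1}{449 + 89} = -6 + \frac{1}{538} = - \frac{3227}{538}$)
$- \frac{74555}{c{\left(-259 \right)}} = - \frac{74555}{- \frac{3227}{538}} = \left(-74555\right) \left(- \frac{538}{3227}\right) = \frac{40110590}{3227}$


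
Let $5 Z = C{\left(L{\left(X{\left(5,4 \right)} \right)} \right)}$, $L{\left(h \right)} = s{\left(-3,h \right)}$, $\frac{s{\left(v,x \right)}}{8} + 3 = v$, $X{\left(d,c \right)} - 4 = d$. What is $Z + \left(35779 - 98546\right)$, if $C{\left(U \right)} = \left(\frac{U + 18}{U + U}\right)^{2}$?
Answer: $- \frac{16068347}{256} \approx -62767.0$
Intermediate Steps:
$X{\left(d,c \right)} = 4 + d$
$s{\left(v,x \right)} = -24 + 8 v$
$L{\left(h \right)} = -48$ ($L{\left(h \right)} = -24 + 8 \left(-3\right) = -24 - 24 = -48$)
$C{\left(U \right)} = \frac{\left(18 + U\right)^{2}}{4 U^{2}}$ ($C{\left(U \right)} = \left(\frac{18 + U}{2 U}\right)^{2} = \frac{\left(18 + U\right)^{2}}{4 U^{2}}$)
$Z = \frac{5}{256}$ ($Z = \frac{\frac{1}{4} \cdot \frac{1}{2304} \left(18 - 48\right)^{2}}{5} = \frac{\frac{1}{4} \cdot \frac{1}{2304} \left(-30\right)^{2}}{5} = \frac{\frac{1}{4} \cdot \frac{1}{2304} \cdot 900}{5} = \frac{1}{5} \cdot \frac{25}{256} = \frac{5}{256} \approx 0.019531$)
$Z + \left(35779 - 98546\right) = \frac{5}{256} + \left(35779 - 98546\right) = \frac{5}{256} - 62767 = - \frac{16068347}{256}$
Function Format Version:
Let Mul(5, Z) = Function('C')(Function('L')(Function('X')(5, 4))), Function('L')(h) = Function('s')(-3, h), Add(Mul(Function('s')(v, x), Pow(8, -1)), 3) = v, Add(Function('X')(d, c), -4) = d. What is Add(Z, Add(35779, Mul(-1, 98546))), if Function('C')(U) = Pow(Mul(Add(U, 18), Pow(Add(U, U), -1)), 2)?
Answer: Rational(-16068347, 256) ≈ -62767.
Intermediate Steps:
Function('X')(d, c) = Add(4, d)
Function('s')(v, x) = Add(-24, Mul(8, v))
Function('L')(h) = -48 (Function('L')(h) = Add(-24, Mul(8, -3)) = Add(-24, -24) = -48)
Function('C')(U) = Mul(Rational(1, 4), Pow(U, -2), Pow(Add(18, U), 2)) (Function('C')(U) = Pow(Mul(Add(18, U), Pow(Mul(2, U), -1)), 2) = Pow(Mul(Add(18, U), Mul(Rational(1, 2), Pow(U, -1))), 2) = Pow(Mul(Rational(1, 2), Pow(U, -1), Add(18, U)), 2) = Mul(Rational(1, 4), Pow(U, -2), Pow(Add(18, U), 2)))
Z = Rational(5, 256) (Z = Mul(Rational(1, 5), Mul(Rational(1, 4), Pow(-48, -2), Pow(Add(18, -48), 2))) = Mul(Rational(1, 5), Mul(Rational(1, 4), Rational(1, 2304), Pow(-30, 2))) = Mul(Rational(1, 5), Mul(Rational(1, 4), Rational(1, 2304), 900)) = Mul(Rational(1, 5), Rational(25, 256)) = Rational(5, 256) ≈ 0.019531)
Add(Z, Add(35779, Mul(-1, 98546))) = Add(Rational(5, 256), Add(35779, Mul(-1, 98546))) = Add(Rational(5, 256), Add(35779, -98546)) = Add(Rational(5, 256), -62767) = Rational(-16068347, 256)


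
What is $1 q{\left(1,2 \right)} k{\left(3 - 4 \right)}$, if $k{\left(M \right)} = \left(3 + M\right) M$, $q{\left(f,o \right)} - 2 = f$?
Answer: $-6$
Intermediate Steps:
$q{\left(f,o \right)} = 2 + f$
$k{\left(M \right)} = M \left(3 + M\right)$
$1 q{\left(1,2 \right)} k{\left(3 - 4 \right)} = 1 \left(2 + 1\right) \left(3 - 4\right) \left(3 + \left(3 - 4\right)\right) = 1 \cdot 3 \left(3 - 4\right) \left(3 + \left(3 - 4\right)\right) = 3 \left(- (3 - 1)\right) = 3 \left(\left(-1\right) 2\right) = 3 \left(-2\right) = -6$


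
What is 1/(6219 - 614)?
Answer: 1/5605 ≈ 0.00017841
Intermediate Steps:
1/(6219 - 614) = 1/5605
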